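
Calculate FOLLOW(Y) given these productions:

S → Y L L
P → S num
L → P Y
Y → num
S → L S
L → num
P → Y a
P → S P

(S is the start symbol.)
To compute FOLLOW(Y), find every occurrence of Y on a right-hand side N → α Y β: add FIRST(β) \ {ε}, and if β is empty or nullable also add FOLLOW(N). Iterate to a fixed point.

In S → Y L L: Y is followed by L L, add FIRST(L L) \ {ε} = { 'num' }
In L → P Y: Y is at the end, add FOLLOW(L)
In P → Y a: Y is followed by a, add FIRST(a) \ {ε} = { 'a' }

The FOLLOW sets referred to above (computed the same way, to a fixed point):
  FOLLOW(L) = { $, 'num' }

Taking the union: FOLLOW(Y) = { $, 'a', 'num' }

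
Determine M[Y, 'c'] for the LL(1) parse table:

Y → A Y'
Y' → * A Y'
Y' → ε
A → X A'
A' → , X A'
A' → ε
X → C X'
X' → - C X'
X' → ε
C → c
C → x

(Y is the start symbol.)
To find M[Y, 'c'], we find productions for Y where 'c' is in the predict set (PREDICT(N → α) = (FIRST(α) \ {ε}) ∪ (FOLLOW(N) if α ⇒* ε)).

Relevant sets:
  FIRST(A) = { 'c', 'x' }

Y → A Y': PREDICT = { 'c', 'x' }
  'c' is in predict set, so this production goes in M[Y, 'c']

M[Y, 'c'] = Y → A Y'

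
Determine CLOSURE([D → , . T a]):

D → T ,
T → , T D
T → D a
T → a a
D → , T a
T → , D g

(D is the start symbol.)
Start with: [D → , . T a]
  [D → , . T a] has the dot before T: add [T → . , T D], [T → . D a], [T → . a a], [T → . , D g]
  [T → . D a] has the dot before D: add [D → . T ,], [D → . , T a]
No further items can be added.

CLOSURE = { [D → , . T a], [D → . , T a], [D → . T ,], [T → . , D g], [T → . , T D], [T → . D a], [T → . a a] }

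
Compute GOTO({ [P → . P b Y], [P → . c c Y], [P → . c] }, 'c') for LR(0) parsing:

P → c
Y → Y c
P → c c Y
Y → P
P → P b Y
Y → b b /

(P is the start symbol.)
{ [P → c . c Y], [P → c .] }

GOTO(I, 'c') = CLOSURE({ [A → αX.β] : [A → α.Xβ] ∈ I, X = 'c' })

Items with dot before 'c', with the dot advanced:
  [P → . c] → [P → c .]
  [P → . c c Y] → [P → c . c Y]
Closure adds nothing (no advanced item has the dot before a non-terminal).

GOTO = { [P → c . c Y], [P → c .] }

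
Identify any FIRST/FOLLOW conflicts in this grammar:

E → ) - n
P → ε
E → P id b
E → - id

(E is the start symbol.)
A FIRST/FOLLOW conflict occurs when a non-terminal N has a nullable alternative N → β (β ⇒* ε) and another alternative N → α with FIRST(α) ∩ FOLLOW(N) ≠ ∅: on such a lookahead the parser cannot decide between expanding α and letting N vanish via β.

Nullable non-terminals: P.
P has a nullable alternative but only one production, so nothing to check.

E has no nullable alternative, so no FIRST/FOLLOW check is needed there.

No FIRST/FOLLOW conflicts found.

Answer: No FIRST/FOLLOW conflicts.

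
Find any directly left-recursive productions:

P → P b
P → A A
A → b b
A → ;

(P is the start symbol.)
P → P b: LEFT RECURSIVE (starts with P)
P → A A: starts with A
A → b b: starts with b
A → ;: starts with ';'

The grammar has direct left recursion on: P.

Answer: Yes, P is left-recursive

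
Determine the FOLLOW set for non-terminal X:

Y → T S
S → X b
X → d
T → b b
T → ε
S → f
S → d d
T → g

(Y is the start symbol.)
To compute FOLLOW(X), find every occurrence of X on a right-hand side N → α X β: add FIRST(β) \ {ε}, and if β is empty or nullable also add FOLLOW(N). Iterate to a fixed point.

In S → X b: X is followed by b, add FIRST(b) \ {ε} = { 'b' }

Taking the union: FOLLOW(X) = { 'b' }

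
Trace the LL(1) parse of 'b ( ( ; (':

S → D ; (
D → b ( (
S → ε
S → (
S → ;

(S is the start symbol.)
LL(1) parsing maintains a stack (initially the start symbol over $) and the input. At each step: if the stack top is a terminal, match it against the current input token; if it is a non-terminal N, replace it with the RHS of M[N, lookahead] (the unique production whose predict set contains the lookahead).

Stack is shown with the top on the left.

Stack        Input        Action
--------------------------------
S $          b ( ( ; ( $  output S → D ; (
D ; ( $      b ( ( ; ( $  output D → b ( (
b ( ( ; ( $  b ( ( ; ( $  match 'b'
( ( ; ( $    ( ( ; ( $    match '('
( ; ( $      ( ; ( $      match '('
; ( $        ; ( $        match ';'
( $          ( $          match '('
$            $            accept

The string is accepted.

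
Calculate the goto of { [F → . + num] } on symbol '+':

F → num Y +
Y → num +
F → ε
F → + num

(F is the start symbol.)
{ [F → + . num] }

GOTO(I, '+') = CLOSURE({ [A → αX.β] : [A → α.Xβ] ∈ I, X = '+' })

Items with dot before '+', with the dot advanced:
  [F → . + num] → [F → + . num]
Closure adds nothing (no advanced item has the dot before a non-terminal).

GOTO = { [F → + . num] }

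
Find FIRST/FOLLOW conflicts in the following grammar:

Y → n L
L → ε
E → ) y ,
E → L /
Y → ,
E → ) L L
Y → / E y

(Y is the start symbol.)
A FIRST/FOLLOW conflict occurs when a non-terminal N has a nullable alternative N → β (β ⇒* ε) and another alternative N → α with FIRST(α) ∩ FOLLOW(N) ≠ ∅: on such a lookahead the parser cannot decide between expanding α and letting N vanish via β.

Nullable non-terminals: L.
L has a nullable alternative but only one production, so nothing to check.

E, Y have no nullable alternative, so no FIRST/FOLLOW check is needed there.

No FIRST/FOLLOW conflicts found.

Answer: No FIRST/FOLLOW conflicts.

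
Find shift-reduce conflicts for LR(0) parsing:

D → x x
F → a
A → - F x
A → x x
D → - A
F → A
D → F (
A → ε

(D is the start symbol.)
Yes — I0: [A → .] vs [A → . - F x]; I1: [A → .] vs [A → . - F x]; I9: [A → .] vs [A → . - F x]

A shift-reduce conflict occurs when an LR(0) state has both:
  - a complete (reduce) item [A → α .] (dot at the end), and
  - a shift item [B → β . c γ] (dot before a terminal).

Augment with D' → D and build the canonical LR(0) collection (I0 = CLOSURE({[D' → . D]}), then GOTO on every symbol after a dot until no new states appear). It has 15 states:
  I0: { [A → . - F x], [A → . x x], [A → .], [D → . - A], [D → . F (], [D → . x x], [D' → . D], [F → . A], [F → . a] }  — shift, reduce
  I1: { [A → - . F x], [A → . - F x], [A → . x x], [A → .], [D → - . A], [F → . A], [F → . a] }  — shift, reduce
  I2: { [F → A .] }  — reduce
  I3: { [D' → D .] }  — accept
  I4: { [D → F . (] }  — shift
  I5: { [F → a .] }  — reduce
  I6: { [A → x . x], [D → x . x] }  — shift
  I7: { [A → x x .], [D → x x .] }  — 2 reduces
  I8: { [D → F ( .] }  — reduce
  I9: { [A → - . F x], [A → . - F x], [A → . x x], [A → .], [F → . A], [F → . a] }  — shift, reduce
  I10: { [D → - A .], [F → A .] }  — 2 reduces
  I11: { [A → - F . x] }  — shift
  I12: { [A → x . x] }  — shift
  I13: { [A → x x .] }  — reduce
  I14: { [A → - F x .] }  — reduce

I0 contains reduce item [A → .] and shift items [A → . - F x], [A → . x x], [D → . - A], [D → . x x], [F → . a] — shift-reduce conflict.
I1 contains reduce item [A → .] and shift items [A → . - F x], [A → . x x], [F → . a] — shift-reduce conflict.
I9 contains reduce item [A → .] and shift items [A → . - F x], [A → . x x], [F → . a] — shift-reduce conflict.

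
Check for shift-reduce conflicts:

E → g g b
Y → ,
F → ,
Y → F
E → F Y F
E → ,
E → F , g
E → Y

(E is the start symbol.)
A shift-reduce conflict occurs when an LR(0) state has both:
  - a complete (reduce) item [A → α .] (dot at the end), and
  - a shift item [B → β . c γ] (dot before a terminal).

Augment with E' → E and build the canonical LR(0) collection (I0 = CLOSURE({[E' → . E]}), then GOTO on every symbol after a dot until no new states appear). It has 14 states:
  I0: { [E → . ,], [E → . F , g], [E → . F Y F], [E → . Y], [E → . g g b], [E' → . E], [F → . ,], [Y → . ,], [Y → . F] }  — shift
  I1: { [E → , .], [F → , .], [Y → , .] }  — 3 reduces
  I2: { [E' → E .] }  — accept
  I3: { [E → F . , g], [E → F . Y F], [F → . ,], [Y → . ,], [Y → . F], [Y → F .] }  — shift, reduce
  I4: { [E → Y .] }  — reduce
  I5: { [E → g . g b] }  — shift
  I6: { [E → g g . b] }  — shift
  I7: { [E → g g b .] }  — reduce
  I8: { [E → F , . g], [F → , .], [Y → , .] }  — shift, 2 reduces
  I9: { [Y → F .] }  — reduce
  I10: { [E → F Y . F], [F → . ,] }  — shift
  I11: { [F → , .] }  — reduce
  I12: { [E → F Y F .] }  — reduce
  I13: { [E → F , g .] }  — reduce

I3 contains reduce item [Y → F .] and shift items [E → F . , g], [F → . ,], [Y → . ,] — shift-reduce conflict.
I8 contains reduce items [F → , .], [Y → , .] and shift item [E → F , . g] — shift-reduce conflict.

Answer: Yes — I3: [Y → F .] vs [E → F . , g]; I8: [F → , .] vs [E → F , . g]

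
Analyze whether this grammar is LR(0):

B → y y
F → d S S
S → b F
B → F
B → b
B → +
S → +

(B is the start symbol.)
Yes, the grammar is LR(0)

A grammar is LR(0) if no state in the canonical LR(0) collection has:
  - both a shift item (dot before a terminal) and a complete item (shift-reduce conflict), or
  - two or more complete items (reduce-reduce conflict; the accept item [B' → B .] counts as a complete item here).

Augment with B' → B and build the canonical LR(0) collection (I0 = CLOSURE({[B' → . B]}), then GOTO on every symbol after a dot until no new states appear). It has 13 states:
  I0: { [B → . +], [B → . F], [B → . b], [B → . y y], [B' → . B], [F → . d S S] }  — shift
  I1: { [B → + .] }  — reduce
  I2: { [B' → B .] }  — accept
  I3: { [B → F .] }  — reduce
  I4: { [B → b .] }  — reduce
  I5: { [F → d . S S], [S → . +], [S → . b F] }  — shift
  I6: { [B → y . y] }  — shift
  I7: { [B → y y .] }  — reduce
  I8: { [S → + .] }  — reduce
  I9: { [F → d S . S], [S → . +], [S → . b F] }  — shift
  I10: { [F → . d S S], [S → b . F] }  — shift
  I11: { [S → b F .] }  — reduce
  I12: { [F → d S S .] }  — reduce

Every state is either a pure shift/goto state or contains exactly one complete item and nothing to shift — no conflicts. The grammar is LR(0).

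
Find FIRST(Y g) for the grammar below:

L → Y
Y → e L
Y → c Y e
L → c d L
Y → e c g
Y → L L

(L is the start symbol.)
FIRST sets of the non-terminals involved (from the grammar, by fixed-point iteration):
  FIRST(Y) = { 'c', 'e' }

To compute FIRST(Y g), process the symbols left to right:
Symbol Y is a non-terminal. Add FIRST(Y) \ {ε} = { 'c', 'e' }
Y is not nullable (ε ∉ FIRST(Y)), so stop here.
FIRST(Y g) = { 'c', 'e' }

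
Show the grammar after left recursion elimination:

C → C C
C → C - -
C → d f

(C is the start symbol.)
C → d f C'
C' → C C'
C' → - - C'
C' → ε

C is directly left-recursive. The standard transformation for
  A → A α₁ | ... | A α_m | β₁ | ... | β_n
is
  A  → β₁ A' | ... | β_n A'
  A' → α₁ A' | ... | α_m A' | ε

C → d f becomes C → d f C'
C → C C becomes C' → C C'
C → C - - becomes C' → - - C'
Add C' → ε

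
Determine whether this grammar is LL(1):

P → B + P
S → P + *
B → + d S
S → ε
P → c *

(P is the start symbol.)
Relevant sets:
  FIRST(B) = { '+' }
  FIRST(P) = { '+', 'c' }
  FOLLOW(S) = { '+' }

For P:
  PREDICT(P → B '+' P) = { '+' }
  PREDICT(P → c '*') = { 'c' }
For S:
  PREDICT(S → P '+' '*') = { '+', 'c' }
  PREDICT(S → ε) = { '+' }
B has a single production, so nothing to check there.

Conflict found: Predict set conflict for S: { '+' }
The grammar is NOT LL(1).

Answer: No. Predict set conflict for S: { '+' }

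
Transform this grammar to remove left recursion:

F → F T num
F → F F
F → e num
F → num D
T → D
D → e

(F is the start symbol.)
F → e num F'
F → num D F'
F' → T num F'
F' → F F'
F' → ε
T → D
D → e

F is directly left-recursive. The standard transformation for
  A → A α₁ | ... | A α_m | β₁ | ... | β_n
is
  A  → β₁ A' | ... | β_n A'
  A' → α₁ A' | ... | α_m A' | ε

F → e num becomes F → e num F'
F → num D becomes F → num D F'
F → F T num becomes F' → T num F'
F → F F becomes F' → F F'
Add F' → ε

Productions for other non-terminals are unchanged:
  T → D
  D → e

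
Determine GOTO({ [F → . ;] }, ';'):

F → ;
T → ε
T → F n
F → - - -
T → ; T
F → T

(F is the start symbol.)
GOTO(I, ';') = CLOSURE({ [A → αX.β] : [A → α.Xβ] ∈ I, X = ';' })

Items with dot before ';', with the dot advanced:
  [F → . ;] → [F → ; .]
Closure adds nothing (no advanced item has the dot before a non-terminal).

GOTO = { [F → ; .] }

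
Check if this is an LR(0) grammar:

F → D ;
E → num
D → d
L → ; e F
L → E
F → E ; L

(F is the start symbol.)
Augment with F' → F and build the canonical LR(0) collection (I0 = CLOSURE({[F' → . F]}), then GOTO on every symbol after a dot until no new states appear). It has 13 states:
  I0: { [D → . d], [E → . num], [F → . D ;], [F → . E ; L], [F' → . F] }  — shift
  I1: { [F → D . ;] }  — shift
  I2: { [F → E . ; L] }  — shift
  I3: { [F' → F .] }  — accept
  I4: { [D → d .] }  — reduce
  I5: { [E → num .] }  — reduce
  I6: { [E → . num], [F → E ; . L], [L → . ; e F], [L → . E] }  — shift
  I7: { [L → ; . e F] }  — shift
  I8: { [L → E .] }  — reduce
  I9: { [F → E ; L .] }  — reduce
  I10: { [D → . d], [E → . num], [F → . D ;], [F → . E ; L], [L → ; e . F] }  — shift
  I11: { [L → ; e F .] }  — reduce
  I12: { [F → D ; .] }  — reduce

Every state is either a pure shift/goto state or contains exactly one complete item and nothing to shift — no conflicts. The grammar is LR(0).

Answer: Yes, the grammar is LR(0)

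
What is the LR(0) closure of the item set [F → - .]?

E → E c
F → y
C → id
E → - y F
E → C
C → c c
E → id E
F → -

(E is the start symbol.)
Start with: [F → - .]
The dot is at the end, so nothing is added.

CLOSURE = { [F → - .] }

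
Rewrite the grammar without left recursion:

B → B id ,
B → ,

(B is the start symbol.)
B is directly left-recursive. The standard transformation for
  A → A α₁ | ... | A α_m | β₁ | ... | β_n
is
  A  → β₁ A' | ... | β_n A'
  A' → α₁ A' | ... | α_m A' | ε

B → , becomes B → , B'
B → B id , becomes B' → id , B'
Add B' → ε

Resulting grammar:
B → , B'
B' → id , B'
B' → ε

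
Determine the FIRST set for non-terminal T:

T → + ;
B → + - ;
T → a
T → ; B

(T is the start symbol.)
To compute FIRST(T), examine every production with T on the left-hand side, reading each right-hand side left to right until a non-nullable symbol is reached.

From T → + ;:
  - '+' is a terminal: add '+' and stop
From T → a:
  - a is a terminal: add 'a' and stop
From T → ; B:
  - ';' is a terminal: add ';' and stop

Collecting: FIRST(T) = { '+', ';', 'a' }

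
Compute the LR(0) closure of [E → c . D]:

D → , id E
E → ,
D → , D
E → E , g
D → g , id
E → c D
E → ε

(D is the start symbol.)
{ [D → . , D], [D → . , id E], [D → . g , id], [E → c . D] }

To compute CLOSURE, for each item [A → α.Bβ] where B is a non-terminal, add [B → .γ] for all productions B → γ; repeat for the newly added items until nothing changes.

Start with: [E → c . D]
  [E → c . D] has the dot before D: add [D → . , id E], [D → . , D], [D → . g , id]
No further items can be added.

CLOSURE = { [D → . , D], [D → . , id E], [D → . g , id], [E → c . D] }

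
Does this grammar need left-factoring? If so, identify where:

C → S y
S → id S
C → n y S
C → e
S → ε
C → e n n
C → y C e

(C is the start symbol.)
Left-factoring is needed when two productions for the same non-terminal
share a common prefix on the right-hand side.

Productions for C:
  C → S y
  C → n y S
  C → e
  C → e n n
  C → y C e
Productions for S:
  S → id S
  S → ε

Found common prefix 'e' in productions for C

Answer: Yes, C has productions with common prefix 'e'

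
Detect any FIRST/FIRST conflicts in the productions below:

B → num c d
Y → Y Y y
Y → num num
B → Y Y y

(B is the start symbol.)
A FIRST/FIRST conflict occurs when two productions N → α and N → β for the same non-terminal have FIRST(α) ∩ FIRST(β) ≠ ∅ (with ε ∈ FIRST of a nullable right-hand side, so two nullable alternatives also conflict).

FIRST sets of the non-terminals at (or reachable through a nullable prefix from) the front of some alternative:
  FIRST(Y) = { 'num' }

Productions for B:
  B → num c d: FIRST = { 'num' }
  B → Y Y y: FIRST = { 'num' }
Productions for Y:
  Y → Y Y y: FIRST = { 'num' }
  Y → num num: FIRST = { 'num' }

Conflict for B: B → num c d and B → Y Y y
  Overlap: { 'num' }
Conflict for Y: Y → Y Y y and Y → num num
  Overlap: { 'num' }

Answer: Yes. B → num c d / B → Y Y y on { 'num' }; Y → Y Y y / Y → num num on { 'num' }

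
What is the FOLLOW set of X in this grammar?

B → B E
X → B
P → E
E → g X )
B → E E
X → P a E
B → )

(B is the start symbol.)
In E → g X ): X is followed by ')', add FIRST(')') \ {ε} = { ')' }

Taking the union: FOLLOW(X) = { ')' }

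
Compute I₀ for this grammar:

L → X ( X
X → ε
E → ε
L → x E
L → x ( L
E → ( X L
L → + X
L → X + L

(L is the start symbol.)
{ [L → . + X], [L → . X ( X], [L → . X + L], [L → . x ( L], [L → . x E], [L' → . L], [X → .] }

First, augment the grammar with L' → L
I₀ = CLOSURE({ [L' → . L] }):
  [L' → . L] has the dot before L: add [L → . X ( X], [L → . x E], [L → . x ( L], [L → . + X], [L → . X + L]
  [L → . X ( X] has the dot before X: add [X → .]
No further items can be added.

I₀ = { [L → . + X], [L → . X ( X], [L → . X + L], [L → . x ( L], [L → . x E], [L' → . L], [X → .] }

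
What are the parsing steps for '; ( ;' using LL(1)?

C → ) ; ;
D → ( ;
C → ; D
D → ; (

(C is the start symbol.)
Stack is shown with the top on the left.

Stack  Input    Action
----------------------
C $    ; ( ; $  output C → ; D
; D $  ; ( ; $  match ';'
D $    ( ; $    output D → ( ;
( ; $  ( ; $    match '('
; $    ; $      match ';'
$      $        accept

The string is accepted.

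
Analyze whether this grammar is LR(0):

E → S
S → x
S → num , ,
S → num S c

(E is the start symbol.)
Yes, the grammar is LR(0)

A grammar is LR(0) if no state in the canonical LR(0) collection has:
  - both a shift item (dot before a terminal) and a complete item (shift-reduce conflict), or
  - two or more complete items (reduce-reduce conflict; the accept item [E' → E .] counts as a complete item here).

Augment with E' → E and build the canonical LR(0) collection (I0 = CLOSURE({[E' → . E]}), then GOTO on every symbol after a dot until no new states appear). It has 9 states:
  I0: { [E → . S], [E' → . E], [S → . num , ,], [S → . num S c], [S → . x] }  — shift
  I1: { [E' → E .] }  — accept
  I2: { [E → S .] }  — reduce
  I3: { [S → . num , ,], [S → . num S c], [S → . x], [S → num . , ,], [S → num . S c] }  — shift
  I4: { [S → x .] }  — reduce
  I5: { [S → num , . ,] }  — shift
  I6: { [S → num S . c] }  — shift
  I7: { [S → num S c .] }  — reduce
  I8: { [S → num , , .] }  — reduce

Every state is either a pure shift/goto state or contains exactly one complete item and nothing to shift — no conflicts. The grammar is LR(0).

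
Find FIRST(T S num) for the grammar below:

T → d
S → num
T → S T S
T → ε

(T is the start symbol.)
FIRST sets of the non-terminals involved (from the grammar, by fixed-point iteration):
  FIRST(T) = { 'd', 'num', ε }
  FIRST(S) = { 'num' }

To compute FIRST(T S num), process the symbols left to right:
Symbol T is a non-terminal. Add FIRST(T) \ {ε} = { 'd', 'num' }
T is nullable (ε ∈ FIRST(T)), continue to the next symbol.
Symbol S is a non-terminal. Add FIRST(S) \ {ε} = { 'num' }
S is not nullable (ε ∉ FIRST(S)), so stop here.
FIRST(T S num) = { 'd', 'num' }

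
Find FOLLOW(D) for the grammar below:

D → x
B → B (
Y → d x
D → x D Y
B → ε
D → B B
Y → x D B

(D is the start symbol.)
D is the start symbol, so $ ∈ FOLLOW(D).
In D → x D Y: D is followed by Y, add FIRST(Y) \ {ε} = { 'd', 'x' }
In Y → x D B: D is followed by B, add FIRST(B) \ {ε} = { '(' }
  B is nullable, so also add FOLLOW(Y)

The FOLLOW sets referred to above (computed the same way, to a fixed point):
  FOLLOW(Y) = { $, '(', 'd', 'x' }

Taking the union: FOLLOW(D) = { $, '(', 'd', 'x' }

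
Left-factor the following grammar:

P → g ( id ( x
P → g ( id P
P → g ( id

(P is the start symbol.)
P → g ( id P'
P' → ( x
P' → P
P' → ε

Left-factoring transforms A → αβ₁ | αβ₂ into A → αA' and A' → β₁ | β₂
(α is the longest common prefix among the alternatives). Repeat until
no nonterminal has two alternatives with a common prefix.

Round 1: P has alternatives sharing prefix 'g ( id'. Introduce P': P → g ( id P'
  Add: P' → ( x
  Add: P' → P
  Add: P' → ε

No remaining common prefixes — done.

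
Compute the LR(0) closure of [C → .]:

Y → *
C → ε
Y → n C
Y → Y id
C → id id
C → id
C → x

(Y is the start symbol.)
To compute CLOSURE, for each item [A → α.Bβ] where B is a non-terminal, add [B → .γ] for all productions B → γ; repeat for the newly added items until nothing changes.

Start with: [C → .]
The dot is at the end, so nothing is added.

CLOSURE = { [C → .] }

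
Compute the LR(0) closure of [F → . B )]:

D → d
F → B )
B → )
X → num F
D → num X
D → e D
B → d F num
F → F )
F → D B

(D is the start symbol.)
{ [B → . )], [B → . d F num], [F → . B )] }

To compute CLOSURE, for each item [A → α.Bβ] where B is a non-terminal, add [B → .γ] for all productions B → γ; repeat for the newly added items until nothing changes.

Start with: [F → . B )]
  [F → . B )] has the dot before B: add [B → . )], [B → . d F num]
No further items can be added.

CLOSURE = { [B → . )], [B → . d F num], [F → . B )] }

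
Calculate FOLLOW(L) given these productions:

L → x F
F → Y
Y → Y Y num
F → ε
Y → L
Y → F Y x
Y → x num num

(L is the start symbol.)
{ $, 'num', 'x' }

To compute FOLLOW(L), find every occurrence of L on a right-hand side N → α L β: add FIRST(β) \ {ε}, and if β is empty or nullable also add FOLLOW(N). Iterate to a fixed point.

L is the start symbol, so $ ∈ FOLLOW(L).
In Y → L: L is at the end, add FOLLOW(Y)

The FOLLOW sets referred to above (computed the same way, to a fixed point):
  FOLLOW(Y) = { $, 'num', 'x' }

Taking the union: FOLLOW(L) = { $, 'num', 'x' }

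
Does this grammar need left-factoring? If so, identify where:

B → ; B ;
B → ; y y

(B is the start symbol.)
Left-factoring is needed when two productions for the same non-terminal
share a common prefix on the right-hand side.

Productions for B:
  B → ; B ;
  B → ; y y

Found common prefix ';' in productions for B

Answer: Yes, B has productions with common prefix ';'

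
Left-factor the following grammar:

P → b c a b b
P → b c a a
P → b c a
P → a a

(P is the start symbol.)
Left-factoring transforms A → αβ₁ | αβ₂ into A → αA' and A' → β₁ | β₂
(α is the longest common prefix among the alternatives). Repeat until
no nonterminal has two alternatives with a common prefix.

Round 1: P has alternatives sharing prefix 'b c a'. Introduce P': P → b c a P'
  Add: P' → b b
  Add: P' → a
  Add: P' → ε

No remaining common prefixes — done.

Resulting grammar:
P → b c a P'
P' → b b
P' → a
P' → ε
P → a a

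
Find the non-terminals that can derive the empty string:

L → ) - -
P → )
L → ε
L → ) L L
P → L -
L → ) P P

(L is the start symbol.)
{ 'L' }

A non-terminal is nullable if it can derive ε (the empty string): either it has an ε-production, or it has a production whose right-hand side consists entirely of nullable non-terminals.

ε-productions: L → ε
So L is immediately nullable.
No further non-terminal can be added: every production for the remaining non-terminals contains a terminal or a non-nullable non-terminal.
Nullable = { 'L' }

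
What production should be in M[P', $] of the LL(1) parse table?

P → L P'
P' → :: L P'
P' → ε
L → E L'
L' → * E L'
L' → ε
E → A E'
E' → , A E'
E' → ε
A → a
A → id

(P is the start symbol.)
P' → ε

To find M[P', $], we find productions for P' where $ is in the predict set (PREDICT(N → α) = (FIRST(α) \ {ε}) ∪ (FOLLOW(N) if α ⇒* ε)).

Relevant sets:
  FOLLOW(P') = { $ }

P' → :: L P': PREDICT = { '::' }
P' → ε: PREDICT = { $ }
  $ is in predict set, so this production goes in M[P', $]

M[P', $] = P' → ε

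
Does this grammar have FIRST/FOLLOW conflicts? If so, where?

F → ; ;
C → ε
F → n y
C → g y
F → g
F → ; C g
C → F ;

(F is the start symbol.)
Yes. C → g y with FOLLOW(C) on { 'g' }; C → F ';' with FOLLOW(C) on { 'g' }

A FIRST/FOLLOW conflict occurs when a non-terminal N has a nullable alternative N → β (β ⇒* ε) and another alternative N → α with FIRST(α) ∩ FOLLOW(N) ≠ ∅: on such a lookahead the parser cannot decide between expanding α and letting N vanish via β.

Nullable non-terminals: C.
FIRST sets used below: FIRST(F) = { ';', 'g', 'n' }

C: nullable alternative(s) C → ε; FOLLOW(C) = { 'g' }
  C → ε: FIRST \ {ε} = { } — this is the only nullable alternative, skip
  C → g y: FIRST \ {ε} = { 'g' } — overlaps FOLLOW(C) on { 'g' }: CONFLICT
  C → F ;: FIRST \ {ε} = { ';', 'g', 'n' } — overlaps FOLLOW(C) on { 'g' }: CONFLICT

F has no nullable alternative, so no FIRST/FOLLOW check is needed there.

So the grammar has 2 FIRST/FOLLOW conflicts (marked CONFLICT above).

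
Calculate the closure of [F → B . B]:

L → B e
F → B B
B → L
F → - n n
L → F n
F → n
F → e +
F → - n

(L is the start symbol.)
{ [B → . L], [F → . - n n], [F → . - n], [F → . B B], [F → . e +], [F → . n], [F → B . B], [L → . B e], [L → . F n] }

Start with: [F → B . B]
  [F → B . B] has the dot before B: add [B → . L]
  [B → . L] has the dot before L: add [L → . B e], [L → . F n]
  [L → . F n] has the dot before F: add [F → . B B], [F → . - n n], [F → . n], [F → . e +], [F → . - n]
No further items can be added.

CLOSURE = { [B → . L], [F → . - n n], [F → . - n], [F → . B B], [F → . e +], [F → . n], [F → B . B], [L → . B e], [L → . F n] }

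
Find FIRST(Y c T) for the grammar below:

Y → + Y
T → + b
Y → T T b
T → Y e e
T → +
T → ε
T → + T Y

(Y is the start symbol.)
{ '+', 'b' }

FIRST sets of the non-terminals involved (from the grammar, by fixed-point iteration):
  FIRST(Y) = { '+', 'b' }

To compute FIRST(Y c T), process the symbols left to right:
Symbol Y is a non-terminal. Add FIRST(Y) \ {ε} = { '+', 'b' }
Y is not nullable (ε ∉ FIRST(Y)), so stop here.
FIRST(Y c T) = { '+', 'b' }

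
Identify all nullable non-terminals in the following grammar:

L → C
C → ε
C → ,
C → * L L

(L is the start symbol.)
{ 'C', 'L' }

A non-terminal is nullable if it can derive ε (the empty string): either it has an ε-production, or it has a production whose right-hand side consists entirely of nullable non-terminals.

ε-productions: C → ε
So C is immediately nullable.
L → C: every symbol on the right is nullable, so L is nullable too.
Every non-terminal is now nullable.
Nullable = { 'C', 'L' }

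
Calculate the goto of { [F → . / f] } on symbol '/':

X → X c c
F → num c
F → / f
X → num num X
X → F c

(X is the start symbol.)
{ [F → / . f] }

GOTO(I, '/') = CLOSURE({ [A → αX.β] : [A → α.Xβ] ∈ I, X = '/' })

Items with dot before '/', with the dot advanced:
  [F → . / f] → [F → / . f]
Closure adds nothing (no advanced item has the dot before a non-terminal).

GOTO = { [F → / . f] }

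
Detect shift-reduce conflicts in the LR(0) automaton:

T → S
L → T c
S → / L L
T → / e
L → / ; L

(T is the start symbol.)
No shift-reduce conflicts

A shift-reduce conflict occurs when an LR(0) state has both:
  - a complete (reduce) item [A → α .] (dot at the end), and
  - a shift item [B → β . c γ] (dot before a terminal).

Augment with T' → T and build the canonical LR(0) collection (I0 = CLOSURE({[T' → . T]}), then GOTO on every symbol after a dot until no new states appear). It has 12 states:
  I0: { [S → . / L L], [T → . / e], [T → . S], [T' → . T] }  — shift
  I1: { [L → . / ; L], [L → . T c], [S → . / L L], [S → / . L L], [T → . / e], [T → . S], [T → / . e] }  — shift
  I2: { [T → S .] }  — reduce
  I3: { [T' → T .] }  — accept
  I4: { [L → . / ; L], [L → . T c], [L → / . ; L], [S → . / L L], [S → / . L L], [T → . / e], [T → . S], [T → / . e] }  — shift
  I5: { [L → . / ; L], [L → . T c], [S → . / L L], [S → / L . L], [T → . / e], [T → . S] }  — shift
  I6: { [L → T . c] }  — shift
  I7: { [T → / e .] }  — reduce
  I8: { [L → T c .] }  — reduce
  I9: { [S → / L L .] }  — reduce
  I10: { [L → . / ; L], [L → . T c], [L → / ; . L], [S → . / L L], [T → . / e], [T → . S] }  — shift
  I11: { [L → / ; L .] }  — reduce

No state contains both a complete item and a shift item.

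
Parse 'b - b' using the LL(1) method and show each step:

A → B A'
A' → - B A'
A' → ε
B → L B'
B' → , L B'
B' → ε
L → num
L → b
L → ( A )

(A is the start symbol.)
LL(1) parsing maintains a stack (initially the start symbol over $) and the input. At each step: if the stack top is a terminal, match it against the current input token; if it is a non-terminal N, replace it with the RHS of M[N, lookahead] (the unique production whose predict set contains the lookahead).

Stack is shown with the top on the left.

Stack      Input    Action
--------------------------
A $        b - b $  output A → B A'
B A' $     b - b $  output B → L B'
L B' A' $  b - b $  output L → b
b B' A' $  b - b $  match 'b'
B' A' $    - b $    output B' → ε
A' $       - b $    output A' → - B A'
- B A' $   - b $    match '-'
B A' $     b $      output B → L B'
L B' A' $  b $      output L → b
b B' A' $  b $      match 'b'
B' A' $    $        output B' → ε
A' $       $        output A' → ε
$          $        accept

The string is accepted.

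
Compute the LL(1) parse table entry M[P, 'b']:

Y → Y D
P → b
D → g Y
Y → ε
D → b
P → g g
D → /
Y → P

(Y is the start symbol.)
P → b

To find M[P, 'b'], we find productions for P where 'b' is in the predict set (PREDICT(N → α) = (FIRST(α) \ {ε}) ∪ (FOLLOW(N) if α ⇒* ε)).

P → b: PREDICT = { 'b' }
  'b' is in predict set, so this production goes in M[P, 'b']
P → g g: PREDICT = { 'g' }

M[P, 'b'] = P → b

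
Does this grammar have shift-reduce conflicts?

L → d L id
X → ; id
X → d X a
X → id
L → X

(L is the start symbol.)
Yes — I7: [L → X .] vs [X → d X . a]

A shift-reduce conflict occurs when an LR(0) state has both:
  - a complete (reduce) item [A → α .] (dot at the end), and
  - a shift item [B → β . c γ] (dot before a terminal).

Augment with L' → L and build the canonical LR(0) collection (I0 = CLOSURE({[L' → . L]}), then GOTO on every symbol after a dot until no new states appear). It has 11 states:
  I0: { [L → . X], [L → . d L id], [L' → . L], [X → . ; id], [X → . d X a], [X → . id] }  — shift
  I1: { [X → ; . id] }  — shift
  I2: { [L' → L .] }  — accept
  I3: { [L → X .] }  — reduce
  I4: { [L → . X], [L → . d L id], [L → d . L id], [X → . ; id], [X → . d X a], [X → . id], [X → d . X a] }  — shift
  I5: { [X → id .] }  — reduce
  I6: { [L → d L . id] }  — shift
  I7: { [L → X .], [X → d X . a] }  — shift, reduce
  I8: { [X → d X a .] }  — reduce
  I9: { [L → d L id .] }  — reduce
  I10: { [X → ; id .] }  — reduce

I7 contains reduce item [L → X .] and shift item [X → d X . a] — shift-reduce conflict.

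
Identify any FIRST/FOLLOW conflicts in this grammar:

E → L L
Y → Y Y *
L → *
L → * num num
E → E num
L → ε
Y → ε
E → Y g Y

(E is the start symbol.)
Yes. E → E num with FOLLOW(E) on { 'num' }; Y → Y Y '*' with FOLLOW(Y) on { '*' }; L → '*' with FOLLOW(L) on { '*' }; L → '*' num num with FOLLOW(L) on { '*' }

A FIRST/FOLLOW conflict occurs when a non-terminal N has a nullable alternative N → β (β ⇒* ε) and another alternative N → α with FIRST(α) ∩ FOLLOW(N) ≠ ∅: on such a lookahead the parser cannot decide between expanding α and letting N vanish via β.

Nullable non-terminals: E, L, Y.
FIRST sets used below: FIRST(L) = { '*', ε }, FIRST(E) = { '*', 'g', 'num', ε }, FIRST(Y) = { '*', ε }

E: nullable alternative(s) E → L L; FOLLOW(E) = { $, 'num' }
  E → L L: FIRST \ {ε} = { '*' } — this is the only nullable alternative, skip
  E → E num: FIRST \ {ε} = { '*', 'g', 'num' } — overlaps FOLLOW(E) on { 'num' }: CONFLICT
  E → Y g Y: FIRST \ {ε} = { '*', 'g' } — disjoint from FOLLOW(E)

L: nullable alternative(s) L → ε; FOLLOW(L) = { $, '*', 'num' }
  L → *: FIRST \ {ε} = { '*' } — overlaps FOLLOW(L) on { '*' }: CONFLICT
  L → * num num: FIRST \ {ε} = { '*' } — overlaps FOLLOW(L) on { '*' }: CONFLICT
  L → ε: FIRST \ {ε} = { } — this is the only nullable alternative, skip

Y: nullable alternative(s) Y → ε; FOLLOW(Y) = { $, '*', 'g', 'num' }
  Y → Y Y *: FIRST \ {ε} = { '*' } — overlaps FOLLOW(Y) on { '*' }: CONFLICT
  Y → ε: FIRST \ {ε} = { } — this is the only nullable alternative, skip

So the grammar has 4 FIRST/FOLLOW conflicts (marked CONFLICT above).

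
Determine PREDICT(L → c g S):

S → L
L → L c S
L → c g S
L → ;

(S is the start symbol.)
{ 'c' }

PREDICT(L → c g S) = (FIRST(RHS) \ {ε}) ∪ (FOLLOW(L) if ε ∈ FIRST(RHS), i.e. RHS ⇒* ε)
FIRST(c g S) = { 'c' }
ε ∉ FIRST(c g S), so FOLLOW(L) is not added.
PREDICT(L → c g S) = { 'c' }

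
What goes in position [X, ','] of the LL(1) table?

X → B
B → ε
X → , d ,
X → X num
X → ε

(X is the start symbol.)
To find M[X, ','], we find productions for X where ',' is in the predict set (PREDICT(N → α) = (FIRST(α) \ {ε}) ∪ (FOLLOW(N) if α ⇒* ε)).

Relevant sets:
  FIRST(B) = { ε }
  FIRST(X) = { ',', 'num', ε }
  FOLLOW(X) = { $, 'num' }

X → B: PREDICT = { $, 'num' }
X → , d ,: PREDICT = { ',' }
  ',' is in predict set, so this production goes in M[X, ',']
X → X num: PREDICT = { ',', 'num' }
  ',' is in predict set, so this production goes in M[X, ',']
X → ε: PREDICT = { $, 'num' }

M[X, ','] = X → , d ,, X → X num  (a multiply-defined cell — the grammar is not LL(1))

Answer: X → , d ,, X → X num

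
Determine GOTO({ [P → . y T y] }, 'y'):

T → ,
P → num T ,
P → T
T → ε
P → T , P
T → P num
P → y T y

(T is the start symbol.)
{ [P → . T , P], [P → . T], [P → . num T ,], [P → . y T y], [P → y . T y], [T → . ,], [T → . P num], [T → .] }

GOTO(I, 'y') = CLOSURE({ [A → αX.β] : [A → α.Xβ] ∈ I, X = 'y' })

Items with dot before 'y', with the dot advanced:
  [P → . y T y] → [P → y . T y]
Closure of the advanced items:
  [P → y . T y] has the dot before T: add [T → . ,], [T → .], [T → . P num]
  [T → . P num] has the dot before P: add [P → . num T ,], [P → . T], [P → . T , P], [P → . y T y]

GOTO = { [P → . T , P], [P → . T], [P → . num T ,], [P → . y T y], [P → y . T y], [T → . ,], [T → . P num], [T → .] }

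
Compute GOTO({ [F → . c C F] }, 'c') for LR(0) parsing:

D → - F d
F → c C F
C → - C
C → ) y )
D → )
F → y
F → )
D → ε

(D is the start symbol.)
{ [C → . ) y )], [C → . - C], [F → c . C F] }

GOTO(I, 'c') = CLOSURE({ [A → αX.β] : [A → α.Xβ] ∈ I, X = 'c' })

Items with dot before 'c', with the dot advanced:
  [F → . c C F] → [F → c . C F]
Closure of the advanced items:
  [F → c . C F] has the dot before C: add [C → . - C], [C → . ) y )]

GOTO = { [C → . ) y )], [C → . - C], [F → c . C F] }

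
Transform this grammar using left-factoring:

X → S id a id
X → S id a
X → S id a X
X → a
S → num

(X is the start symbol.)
X → S id a X'
X' → id
X' → ε
X' → X
X → a
S → num

Left-factoring transforms A → αβ₁ | αβ₂ into A → αA' and A' → β₁ | β₂
(α is the longest common prefix among the alternatives). Repeat until
no nonterminal has two alternatives with a common prefix.

Round 1: X has alternatives sharing prefix 'S id a'. Introduce X': X → S id a X'
  Add: X' → id
  Add: X' → ε
  Add: X' → X

No remaining common prefixes — done.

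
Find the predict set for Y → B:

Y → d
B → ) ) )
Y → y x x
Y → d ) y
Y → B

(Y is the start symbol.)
PREDICT(Y → B) = (FIRST(RHS) \ {ε}) ∪ (FOLLOW(Y) if ε ∈ FIRST(RHS), i.e. RHS ⇒* ε)
FIRST(B) = { ')' }
FIRST(B) = { ')' }
ε ∉ FIRST(B), so FOLLOW(Y) is not added.
PREDICT(Y → B) = { ')' }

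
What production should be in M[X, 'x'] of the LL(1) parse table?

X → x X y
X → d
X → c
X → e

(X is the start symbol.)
To find M[X, 'x'], we find productions for X where 'x' is in the predict set (PREDICT(N → α) = (FIRST(α) \ {ε}) ∪ (FOLLOW(N) if α ⇒* ε)).

X → x X y: PREDICT = { 'x' }
  'x' is in predict set, so this production goes in M[X, 'x']
X → d: PREDICT = { 'd' }
X → c: PREDICT = { 'c' }
X → e: PREDICT = { 'e' }

M[X, 'x'] = X → x X y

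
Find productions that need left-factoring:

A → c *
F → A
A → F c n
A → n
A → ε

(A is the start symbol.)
Left-factoring is needed when two productions for the same non-terminal
share a common prefix on the right-hand side.

Productions for A:
  A → c *
  A → F c n
  A → n
  A → ε

No common prefixes found.

Answer: No, left-factoring is not needed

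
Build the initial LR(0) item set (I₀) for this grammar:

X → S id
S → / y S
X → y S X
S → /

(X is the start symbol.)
First, augment the grammar with X' → X
I₀ = CLOSURE({ [X' → . X] }):
  [X' → . X] has the dot before X: add [X → . S id], [X → . y S X]
  [X → . S id] has the dot before S: add [S → . / y S], [S → . /]
No further items can be added.

I₀ = { [S → . / y S], [S → . /], [X → . S id], [X → . y S X], [X' → . X] }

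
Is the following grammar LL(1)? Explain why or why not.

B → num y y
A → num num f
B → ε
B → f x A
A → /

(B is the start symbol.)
Yes, the grammar is LL(1).

A grammar is LL(1) if for each non-terminal N with multiple productions, the predict sets of those productions are pairwise disjoint, where PREDICT(N → α) = (FIRST(α) \ {ε}) ∪ (FOLLOW(N) if α ⇒* ε).

Relevant sets:
  FOLLOW(B) = { $ }

For B:
  PREDICT(B → num y y) = { 'num' }
  PREDICT(B → ε) = { $ }
  PREDICT(B → f x A) = { 'f' }
For A:
  PREDICT(A → num num f) = { 'num' }
  PREDICT(A → '/') = { '/' }

All predict sets are disjoint. The grammar IS LL(1).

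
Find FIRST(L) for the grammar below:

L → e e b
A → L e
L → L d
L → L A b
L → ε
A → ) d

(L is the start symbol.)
{ ')', 'd', 'e', ε }

To compute FIRST(L), examine every production with L on the left-hand side, reading each right-hand side left to right until a non-nullable symbol is reached.

FIRST sets of the other non-terminals involved (by the same procedure, iterated to a fixed point):
  FIRST(A) = { ')', 'd', 'e' }

From L → e e b:
  - e is a terminal: add 'e' and stop
From L → L d:
  - L is the symbol being defined: contributes nothing new
    L is nullable, so continue to the next symbol
  - d is a terminal: add 'd' and stop
From L → L A b:
  - L is the symbol being defined: contributes nothing new
    L is nullable, so continue to the next symbol
  - A is a non-terminal: add FIRST(A) \ {ε} = { ')', 'd', 'e' }
    A is not nullable, so stop
From L → ε:
  - ε-production, so ε ∈ FIRST(L)

Collecting: FIRST(L) = { ')', 'd', 'e', ε }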